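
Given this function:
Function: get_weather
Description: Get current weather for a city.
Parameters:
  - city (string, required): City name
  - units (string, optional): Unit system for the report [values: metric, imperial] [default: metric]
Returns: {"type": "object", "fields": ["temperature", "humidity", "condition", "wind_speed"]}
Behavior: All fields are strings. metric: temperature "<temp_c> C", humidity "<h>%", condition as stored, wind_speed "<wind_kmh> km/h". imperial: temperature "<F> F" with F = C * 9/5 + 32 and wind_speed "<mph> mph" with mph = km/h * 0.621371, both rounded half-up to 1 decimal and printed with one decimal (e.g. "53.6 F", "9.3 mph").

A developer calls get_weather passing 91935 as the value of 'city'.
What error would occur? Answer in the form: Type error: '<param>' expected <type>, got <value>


Spec: 'city' is declared as string; 91935 is an integer.
Type error: 'city' expected string, got 91935


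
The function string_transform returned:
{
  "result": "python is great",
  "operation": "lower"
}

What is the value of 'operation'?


lower


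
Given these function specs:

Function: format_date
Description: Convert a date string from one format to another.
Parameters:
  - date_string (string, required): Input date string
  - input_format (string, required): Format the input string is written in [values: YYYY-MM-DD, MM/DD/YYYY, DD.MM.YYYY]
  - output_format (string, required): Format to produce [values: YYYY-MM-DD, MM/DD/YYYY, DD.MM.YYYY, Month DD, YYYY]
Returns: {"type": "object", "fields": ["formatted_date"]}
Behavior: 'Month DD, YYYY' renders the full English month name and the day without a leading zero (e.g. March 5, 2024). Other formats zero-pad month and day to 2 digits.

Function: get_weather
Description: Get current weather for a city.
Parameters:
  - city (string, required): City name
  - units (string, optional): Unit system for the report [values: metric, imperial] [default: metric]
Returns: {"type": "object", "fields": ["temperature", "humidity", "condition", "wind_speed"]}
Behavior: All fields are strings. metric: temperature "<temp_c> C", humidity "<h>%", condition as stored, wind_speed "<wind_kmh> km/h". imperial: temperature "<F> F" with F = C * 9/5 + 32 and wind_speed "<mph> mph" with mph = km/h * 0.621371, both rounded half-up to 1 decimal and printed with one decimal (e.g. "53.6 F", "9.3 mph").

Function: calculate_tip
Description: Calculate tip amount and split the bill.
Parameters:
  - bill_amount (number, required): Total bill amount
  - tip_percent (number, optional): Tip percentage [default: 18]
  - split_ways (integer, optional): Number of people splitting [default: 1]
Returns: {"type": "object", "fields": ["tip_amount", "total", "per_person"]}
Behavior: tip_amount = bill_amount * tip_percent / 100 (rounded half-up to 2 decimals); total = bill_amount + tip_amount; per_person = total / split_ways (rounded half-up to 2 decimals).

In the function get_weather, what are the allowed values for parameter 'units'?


The get_weather spec declares:
  - units (string, optional): Unit system for the report [values: metric, imperial] [default: metric]
Allowed values:
metric, imperial


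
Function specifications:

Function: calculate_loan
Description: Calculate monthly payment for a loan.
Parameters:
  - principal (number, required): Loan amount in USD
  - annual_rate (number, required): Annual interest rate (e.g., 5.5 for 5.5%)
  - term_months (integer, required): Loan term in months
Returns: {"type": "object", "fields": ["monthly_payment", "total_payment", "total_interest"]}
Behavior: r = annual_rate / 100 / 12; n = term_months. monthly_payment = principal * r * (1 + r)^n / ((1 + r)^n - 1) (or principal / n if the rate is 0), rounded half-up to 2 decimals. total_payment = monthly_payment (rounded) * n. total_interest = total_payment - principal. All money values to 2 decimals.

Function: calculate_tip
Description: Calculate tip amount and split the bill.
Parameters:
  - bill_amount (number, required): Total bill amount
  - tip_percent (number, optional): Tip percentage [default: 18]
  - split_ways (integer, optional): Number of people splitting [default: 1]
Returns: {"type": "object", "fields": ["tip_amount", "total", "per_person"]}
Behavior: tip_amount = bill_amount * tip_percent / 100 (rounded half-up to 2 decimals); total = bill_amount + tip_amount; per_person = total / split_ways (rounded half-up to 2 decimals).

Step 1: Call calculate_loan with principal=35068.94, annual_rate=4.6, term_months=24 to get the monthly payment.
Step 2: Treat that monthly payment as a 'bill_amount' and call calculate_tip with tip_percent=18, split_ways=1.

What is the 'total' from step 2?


Step 1: calculate_loan(principal=35068.94, annual_rate=4.6, term_months=24)
  r = 4.6 / 100 / 12 = 0.003833333333 (keep full precision)
  (1 + r)^24 = 1.09617201
  monthly_payment = 35068.94 * 0.003833333333 * 1.09617201 / (1.09617201 - 1) = 1532.248683 -> 1532.25
  total_payment = 1532.25 * 24 = 36774.00
  total_interest = 36774.00 - 35068.94 = 1705.06
  -> monthly_payment = 1532.25
Step 2: calculate_tip(bill_amount=1532.25, tip_percent=18, split_ways=1)
  tip_amount = 1532.25 * 18/100 = 275.805 -> 275.81
  total = 1532.25 + 275.81 = 1808.06
  per_person = 1808.06 / 1 = 1808.06 -> 1808.06
  -> total = 1808.06
$1808.06


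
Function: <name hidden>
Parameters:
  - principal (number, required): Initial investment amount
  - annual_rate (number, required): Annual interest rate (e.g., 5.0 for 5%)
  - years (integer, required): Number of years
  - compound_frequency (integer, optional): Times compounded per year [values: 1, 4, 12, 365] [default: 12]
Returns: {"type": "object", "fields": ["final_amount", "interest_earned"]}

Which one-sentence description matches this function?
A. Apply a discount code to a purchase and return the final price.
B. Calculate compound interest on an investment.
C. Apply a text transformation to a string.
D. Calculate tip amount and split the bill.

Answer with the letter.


Parameters principal, annual_rate, years, compound_frequency and return ["final_amount", "interest_earned"] fit: Calculate compound interest on an investment.
B


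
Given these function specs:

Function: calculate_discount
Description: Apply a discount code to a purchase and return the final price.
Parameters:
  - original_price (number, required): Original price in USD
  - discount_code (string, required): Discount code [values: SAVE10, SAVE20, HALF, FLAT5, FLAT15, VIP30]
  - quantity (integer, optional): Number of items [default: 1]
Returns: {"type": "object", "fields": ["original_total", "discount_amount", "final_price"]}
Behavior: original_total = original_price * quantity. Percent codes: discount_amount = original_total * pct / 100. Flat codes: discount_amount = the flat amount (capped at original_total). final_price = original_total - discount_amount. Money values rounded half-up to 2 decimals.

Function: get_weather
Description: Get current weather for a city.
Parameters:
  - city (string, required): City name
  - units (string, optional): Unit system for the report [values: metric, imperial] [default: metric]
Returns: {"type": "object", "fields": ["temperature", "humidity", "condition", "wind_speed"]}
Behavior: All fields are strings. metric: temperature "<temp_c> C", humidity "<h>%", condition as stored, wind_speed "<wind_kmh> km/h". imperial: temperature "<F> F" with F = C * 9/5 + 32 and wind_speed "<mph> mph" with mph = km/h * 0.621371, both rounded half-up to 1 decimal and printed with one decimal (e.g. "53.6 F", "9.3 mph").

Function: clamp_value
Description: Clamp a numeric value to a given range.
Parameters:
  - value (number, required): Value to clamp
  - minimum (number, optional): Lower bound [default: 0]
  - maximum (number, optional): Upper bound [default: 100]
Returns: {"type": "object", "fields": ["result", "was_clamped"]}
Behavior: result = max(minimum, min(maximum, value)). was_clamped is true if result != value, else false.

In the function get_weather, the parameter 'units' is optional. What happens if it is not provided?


The get_weather spec declares:
  - units (string, optional): Unit system for the report [values: metric, imperial] [default: metric]
It defaults to metric


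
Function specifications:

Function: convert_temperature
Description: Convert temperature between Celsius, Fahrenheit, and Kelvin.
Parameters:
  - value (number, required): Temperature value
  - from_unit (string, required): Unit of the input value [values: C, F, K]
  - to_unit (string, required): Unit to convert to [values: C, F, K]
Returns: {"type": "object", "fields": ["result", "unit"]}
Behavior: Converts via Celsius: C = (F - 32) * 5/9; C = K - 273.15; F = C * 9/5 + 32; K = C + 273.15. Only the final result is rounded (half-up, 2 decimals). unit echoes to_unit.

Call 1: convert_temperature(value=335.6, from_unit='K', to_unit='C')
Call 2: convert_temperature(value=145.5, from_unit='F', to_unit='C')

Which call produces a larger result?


Call 1:
  To C: 335.6 - 273.15 = 62.45
  Target is C: 62.45
  Round to 2 decimals: 62.45
  -> 62.45 C
Call 2:
  To C: (145.5 - 32) * 5/9 = 63.055556
  Target is C: 63.055556
  Round to 2 decimals: 63.06
  -> 63.06 C
Call 2 (63.06 C)


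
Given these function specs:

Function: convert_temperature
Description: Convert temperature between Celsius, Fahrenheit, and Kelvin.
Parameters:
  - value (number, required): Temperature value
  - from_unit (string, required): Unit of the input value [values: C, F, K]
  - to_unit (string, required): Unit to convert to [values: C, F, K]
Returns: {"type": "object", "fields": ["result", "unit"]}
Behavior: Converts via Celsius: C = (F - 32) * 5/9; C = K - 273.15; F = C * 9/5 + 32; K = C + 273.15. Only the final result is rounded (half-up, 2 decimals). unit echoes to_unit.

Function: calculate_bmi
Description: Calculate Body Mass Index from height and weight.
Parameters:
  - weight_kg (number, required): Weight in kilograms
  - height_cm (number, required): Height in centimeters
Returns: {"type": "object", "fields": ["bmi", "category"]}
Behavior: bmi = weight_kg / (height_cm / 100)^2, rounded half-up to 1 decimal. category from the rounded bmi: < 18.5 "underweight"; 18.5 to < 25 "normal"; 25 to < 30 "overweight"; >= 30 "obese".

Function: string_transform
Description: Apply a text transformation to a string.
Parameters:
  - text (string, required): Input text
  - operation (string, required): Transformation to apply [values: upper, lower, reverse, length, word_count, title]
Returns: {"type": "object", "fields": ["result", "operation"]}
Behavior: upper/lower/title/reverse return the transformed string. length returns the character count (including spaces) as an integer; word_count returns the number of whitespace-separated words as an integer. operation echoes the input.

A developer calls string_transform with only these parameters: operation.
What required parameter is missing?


Required parameters: text, operation
Provided: operation
Missing: text
text


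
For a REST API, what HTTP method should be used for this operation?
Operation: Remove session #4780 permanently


GET = read, POST = create, PUT = update/replace, DELETE = remove
This operation is a removal.
DELETE


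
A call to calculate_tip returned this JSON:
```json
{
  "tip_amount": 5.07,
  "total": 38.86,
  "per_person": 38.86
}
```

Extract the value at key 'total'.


38.86


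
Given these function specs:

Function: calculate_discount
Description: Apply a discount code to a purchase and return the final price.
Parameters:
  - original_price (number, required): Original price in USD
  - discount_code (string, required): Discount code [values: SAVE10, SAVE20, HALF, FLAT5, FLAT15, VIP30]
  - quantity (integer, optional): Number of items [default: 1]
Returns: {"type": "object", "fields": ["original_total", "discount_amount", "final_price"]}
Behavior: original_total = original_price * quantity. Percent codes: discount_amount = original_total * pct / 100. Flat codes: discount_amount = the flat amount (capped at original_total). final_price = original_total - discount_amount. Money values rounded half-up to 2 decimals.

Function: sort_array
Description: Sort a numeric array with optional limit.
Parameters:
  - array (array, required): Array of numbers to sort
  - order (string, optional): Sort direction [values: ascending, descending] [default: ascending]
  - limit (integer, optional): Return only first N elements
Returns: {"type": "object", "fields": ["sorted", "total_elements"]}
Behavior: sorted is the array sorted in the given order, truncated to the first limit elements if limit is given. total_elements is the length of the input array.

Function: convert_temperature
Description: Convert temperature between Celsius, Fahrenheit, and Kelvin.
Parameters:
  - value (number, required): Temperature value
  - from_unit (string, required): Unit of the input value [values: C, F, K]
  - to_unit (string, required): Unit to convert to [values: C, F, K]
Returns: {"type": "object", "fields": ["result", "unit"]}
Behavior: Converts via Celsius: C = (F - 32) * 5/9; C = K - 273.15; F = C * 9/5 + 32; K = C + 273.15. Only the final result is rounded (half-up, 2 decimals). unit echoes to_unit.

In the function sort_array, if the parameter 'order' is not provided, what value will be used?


The sort_array spec declares:
  - order (string, optional): Sort direction [values: ascending, descending] [default: ascending]
Default:
ascending


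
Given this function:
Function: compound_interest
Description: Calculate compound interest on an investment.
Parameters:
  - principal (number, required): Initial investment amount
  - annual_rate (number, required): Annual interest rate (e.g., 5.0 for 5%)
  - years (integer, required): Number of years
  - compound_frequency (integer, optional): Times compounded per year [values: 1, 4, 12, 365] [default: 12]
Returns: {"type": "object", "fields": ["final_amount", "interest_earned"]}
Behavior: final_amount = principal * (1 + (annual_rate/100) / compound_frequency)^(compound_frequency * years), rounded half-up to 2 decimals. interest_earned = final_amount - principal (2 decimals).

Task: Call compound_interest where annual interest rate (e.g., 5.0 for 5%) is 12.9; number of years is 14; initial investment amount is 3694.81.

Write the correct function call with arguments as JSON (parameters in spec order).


Mapping each described value to its parameter name:
  'Annual interest rate (e.g., 5.0 for 5%)' -> annual_rate = 12.9
  'Number of years' -> years = 14
  'Initial investment amount' -> principal = 3694.81
compound_interest({"principal": 3694.81, "annual_rate": 12.9, "years": 14})


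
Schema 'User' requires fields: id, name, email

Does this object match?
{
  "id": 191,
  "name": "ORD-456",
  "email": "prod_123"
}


Checking required fields... All present.
Valid - all required fields present


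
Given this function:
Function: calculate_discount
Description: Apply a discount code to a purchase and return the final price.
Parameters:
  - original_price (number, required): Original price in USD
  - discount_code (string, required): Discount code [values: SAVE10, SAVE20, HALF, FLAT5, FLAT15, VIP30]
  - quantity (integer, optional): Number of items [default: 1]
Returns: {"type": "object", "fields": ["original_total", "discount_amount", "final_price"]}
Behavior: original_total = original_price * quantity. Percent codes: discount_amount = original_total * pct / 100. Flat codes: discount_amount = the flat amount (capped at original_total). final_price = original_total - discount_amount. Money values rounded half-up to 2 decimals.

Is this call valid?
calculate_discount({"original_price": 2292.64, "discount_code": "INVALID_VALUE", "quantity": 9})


Checking parameter values...
Parameter 'discount_code' has value 'INVALID_VALUE' not in allowed: SAVE10, SAVE20, HALF, FLAT5, FLAT15, VIP30
Invalid - 'discount_code' must be one of SAVE10, SAVE20, HALF, FLAT5, FLAT15, VIP30


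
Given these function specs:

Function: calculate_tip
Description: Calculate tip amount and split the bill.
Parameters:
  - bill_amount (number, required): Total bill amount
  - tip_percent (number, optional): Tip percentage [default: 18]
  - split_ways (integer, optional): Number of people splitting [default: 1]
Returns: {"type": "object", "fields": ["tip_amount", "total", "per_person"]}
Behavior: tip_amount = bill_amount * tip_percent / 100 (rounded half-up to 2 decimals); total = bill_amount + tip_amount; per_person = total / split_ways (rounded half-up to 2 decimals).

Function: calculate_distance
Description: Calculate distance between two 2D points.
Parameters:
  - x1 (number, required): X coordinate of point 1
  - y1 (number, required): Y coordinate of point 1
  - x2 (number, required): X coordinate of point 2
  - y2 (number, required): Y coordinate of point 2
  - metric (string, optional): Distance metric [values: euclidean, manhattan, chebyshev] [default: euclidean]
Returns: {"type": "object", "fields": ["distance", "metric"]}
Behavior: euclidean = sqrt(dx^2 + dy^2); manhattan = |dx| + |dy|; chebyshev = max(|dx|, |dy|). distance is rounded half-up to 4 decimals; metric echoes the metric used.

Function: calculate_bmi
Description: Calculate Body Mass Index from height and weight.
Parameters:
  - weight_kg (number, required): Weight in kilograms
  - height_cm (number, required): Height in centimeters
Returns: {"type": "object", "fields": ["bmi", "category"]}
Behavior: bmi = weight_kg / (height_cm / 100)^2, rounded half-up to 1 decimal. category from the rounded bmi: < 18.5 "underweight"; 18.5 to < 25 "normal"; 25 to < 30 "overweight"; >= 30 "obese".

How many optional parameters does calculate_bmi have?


Parameters of calculate_bmi: weight_kg (required), height_cm (required)
Optional count:
0


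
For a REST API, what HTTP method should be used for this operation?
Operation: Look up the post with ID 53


GET = read, POST = create, PUT = update/replace, DELETE = remove
This operation is a read.
GET


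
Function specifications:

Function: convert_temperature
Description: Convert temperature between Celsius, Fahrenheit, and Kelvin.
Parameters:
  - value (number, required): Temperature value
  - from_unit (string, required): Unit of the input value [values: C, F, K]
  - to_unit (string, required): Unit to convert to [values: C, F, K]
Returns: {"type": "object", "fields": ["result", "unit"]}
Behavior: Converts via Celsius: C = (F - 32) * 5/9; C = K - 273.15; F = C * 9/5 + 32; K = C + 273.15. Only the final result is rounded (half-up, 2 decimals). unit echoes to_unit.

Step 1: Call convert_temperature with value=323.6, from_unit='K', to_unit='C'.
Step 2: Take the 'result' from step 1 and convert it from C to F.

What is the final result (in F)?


Step 1: convert_temperature(value=323.6, from_unit=K, to_unit=C)
  To C: 323.6 - 273.15 = 50.45
  Target is C: 50.45
  Round to 2 decimals: 50.45
  -> result = 50.45 C
Step 2: convert_temperature(value=50.45, from_unit=C, to_unit=F)
  Input already in C: 50.45
  To F: 50.45 * 9/5 + 32 = 122.81
  Round to 2 decimals: 122.81
  -> result = 122.81 F
122.81 F


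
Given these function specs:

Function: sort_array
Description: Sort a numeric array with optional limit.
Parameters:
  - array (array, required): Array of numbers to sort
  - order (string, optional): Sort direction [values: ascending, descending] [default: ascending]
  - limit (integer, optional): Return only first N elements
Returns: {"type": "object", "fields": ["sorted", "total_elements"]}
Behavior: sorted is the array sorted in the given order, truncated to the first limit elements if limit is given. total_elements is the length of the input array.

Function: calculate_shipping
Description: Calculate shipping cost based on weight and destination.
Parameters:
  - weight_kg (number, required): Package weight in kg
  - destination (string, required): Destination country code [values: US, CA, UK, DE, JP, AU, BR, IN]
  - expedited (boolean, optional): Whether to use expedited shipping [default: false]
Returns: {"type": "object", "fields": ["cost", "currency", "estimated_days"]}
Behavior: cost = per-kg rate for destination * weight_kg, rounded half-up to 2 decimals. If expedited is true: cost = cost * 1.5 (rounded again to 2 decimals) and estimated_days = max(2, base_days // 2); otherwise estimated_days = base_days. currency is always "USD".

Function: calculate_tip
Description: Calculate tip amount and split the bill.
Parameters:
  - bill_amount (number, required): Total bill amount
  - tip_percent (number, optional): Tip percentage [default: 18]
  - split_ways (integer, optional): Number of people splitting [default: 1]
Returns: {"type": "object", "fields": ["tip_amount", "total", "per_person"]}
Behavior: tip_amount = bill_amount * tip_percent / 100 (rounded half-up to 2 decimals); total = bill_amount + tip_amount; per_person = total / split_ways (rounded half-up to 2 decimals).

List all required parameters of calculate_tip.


Parameters of calculate_tip and their required/optional flag:
  bill_amount: required
  tip_percent: optional
  split_ways: optional
bill_amount


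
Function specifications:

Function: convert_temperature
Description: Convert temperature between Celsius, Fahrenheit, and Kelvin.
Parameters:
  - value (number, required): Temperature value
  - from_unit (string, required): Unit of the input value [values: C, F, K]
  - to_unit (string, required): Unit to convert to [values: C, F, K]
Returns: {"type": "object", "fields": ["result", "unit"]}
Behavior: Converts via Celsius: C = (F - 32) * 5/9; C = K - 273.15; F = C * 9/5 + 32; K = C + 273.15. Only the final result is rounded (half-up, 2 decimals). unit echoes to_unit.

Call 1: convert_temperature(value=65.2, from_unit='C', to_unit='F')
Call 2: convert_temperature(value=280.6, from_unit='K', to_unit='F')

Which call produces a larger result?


Call 1:
  Input already in C: 65.2
  To F: 65.2 * 9/5 + 32 = 149.36
  Round to 2 decimals: 149.36
  -> 149.36 F
Call 2:
  To C: 280.6 - 273.15 = 7.45
  To F: 7.45 * 9/5 + 32 = 45.41
  Round to 2 decimals: 45.41
  -> 45.41 F
Call 1 (149.36 F)


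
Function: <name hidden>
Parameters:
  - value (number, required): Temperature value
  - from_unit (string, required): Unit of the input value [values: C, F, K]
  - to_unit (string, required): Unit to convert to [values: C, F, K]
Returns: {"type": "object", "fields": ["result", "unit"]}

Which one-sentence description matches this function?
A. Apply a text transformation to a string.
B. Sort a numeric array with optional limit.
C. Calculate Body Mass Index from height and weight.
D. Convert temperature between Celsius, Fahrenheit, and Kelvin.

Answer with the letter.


Parameters value, from_unit, to_unit and return ["result", "unit"] fit: Convert temperature between Celsius, Fahrenheit, and Kelvin.
D


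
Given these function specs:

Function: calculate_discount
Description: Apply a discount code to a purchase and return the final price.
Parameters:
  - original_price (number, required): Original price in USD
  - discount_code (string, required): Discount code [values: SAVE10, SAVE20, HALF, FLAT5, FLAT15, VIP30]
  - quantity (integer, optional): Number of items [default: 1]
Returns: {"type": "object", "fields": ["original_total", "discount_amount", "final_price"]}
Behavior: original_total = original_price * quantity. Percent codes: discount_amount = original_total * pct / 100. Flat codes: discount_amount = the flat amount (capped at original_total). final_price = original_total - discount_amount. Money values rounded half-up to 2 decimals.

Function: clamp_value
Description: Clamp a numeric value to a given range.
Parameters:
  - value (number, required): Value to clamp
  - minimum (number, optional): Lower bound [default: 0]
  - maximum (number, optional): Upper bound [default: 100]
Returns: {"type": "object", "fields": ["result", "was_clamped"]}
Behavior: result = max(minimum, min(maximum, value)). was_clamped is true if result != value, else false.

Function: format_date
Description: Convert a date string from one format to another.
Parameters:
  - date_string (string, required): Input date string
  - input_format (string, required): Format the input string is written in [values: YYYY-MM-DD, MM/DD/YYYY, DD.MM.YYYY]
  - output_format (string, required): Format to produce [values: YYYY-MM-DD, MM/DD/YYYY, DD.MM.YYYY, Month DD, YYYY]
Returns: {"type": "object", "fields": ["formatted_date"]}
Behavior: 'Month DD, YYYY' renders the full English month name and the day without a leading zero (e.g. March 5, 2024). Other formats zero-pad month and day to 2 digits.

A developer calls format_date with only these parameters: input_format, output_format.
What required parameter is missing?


Required parameters: date_string, input_format, output_format
Provided: input_format, output_format
Missing: date_string
date_string


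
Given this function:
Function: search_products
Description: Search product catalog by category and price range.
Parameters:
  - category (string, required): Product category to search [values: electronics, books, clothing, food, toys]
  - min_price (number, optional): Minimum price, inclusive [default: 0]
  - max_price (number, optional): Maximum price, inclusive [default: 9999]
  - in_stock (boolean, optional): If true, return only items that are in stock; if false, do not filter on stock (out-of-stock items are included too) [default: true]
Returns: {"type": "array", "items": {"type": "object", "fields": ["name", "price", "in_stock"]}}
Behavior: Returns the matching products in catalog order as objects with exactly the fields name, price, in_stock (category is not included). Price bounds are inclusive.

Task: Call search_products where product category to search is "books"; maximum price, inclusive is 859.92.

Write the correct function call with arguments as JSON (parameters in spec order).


Mapping each described value to its parameter name:
  'Product category to search' -> category = "books"
  'Maximum price, inclusive' -> max_price = 859.92
search_products({"category": "books", "max_price": 859.92})


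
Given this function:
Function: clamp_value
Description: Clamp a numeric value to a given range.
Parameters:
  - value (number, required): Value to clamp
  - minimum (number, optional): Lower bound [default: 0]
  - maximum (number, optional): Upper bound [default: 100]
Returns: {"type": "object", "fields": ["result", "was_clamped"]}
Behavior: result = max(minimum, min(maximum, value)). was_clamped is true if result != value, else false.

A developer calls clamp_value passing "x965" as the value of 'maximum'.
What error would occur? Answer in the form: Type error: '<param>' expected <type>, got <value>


Spec: 'maximum' is declared as number; "x965" is a string.
Type error: 'maximum' expected number, got "x965"


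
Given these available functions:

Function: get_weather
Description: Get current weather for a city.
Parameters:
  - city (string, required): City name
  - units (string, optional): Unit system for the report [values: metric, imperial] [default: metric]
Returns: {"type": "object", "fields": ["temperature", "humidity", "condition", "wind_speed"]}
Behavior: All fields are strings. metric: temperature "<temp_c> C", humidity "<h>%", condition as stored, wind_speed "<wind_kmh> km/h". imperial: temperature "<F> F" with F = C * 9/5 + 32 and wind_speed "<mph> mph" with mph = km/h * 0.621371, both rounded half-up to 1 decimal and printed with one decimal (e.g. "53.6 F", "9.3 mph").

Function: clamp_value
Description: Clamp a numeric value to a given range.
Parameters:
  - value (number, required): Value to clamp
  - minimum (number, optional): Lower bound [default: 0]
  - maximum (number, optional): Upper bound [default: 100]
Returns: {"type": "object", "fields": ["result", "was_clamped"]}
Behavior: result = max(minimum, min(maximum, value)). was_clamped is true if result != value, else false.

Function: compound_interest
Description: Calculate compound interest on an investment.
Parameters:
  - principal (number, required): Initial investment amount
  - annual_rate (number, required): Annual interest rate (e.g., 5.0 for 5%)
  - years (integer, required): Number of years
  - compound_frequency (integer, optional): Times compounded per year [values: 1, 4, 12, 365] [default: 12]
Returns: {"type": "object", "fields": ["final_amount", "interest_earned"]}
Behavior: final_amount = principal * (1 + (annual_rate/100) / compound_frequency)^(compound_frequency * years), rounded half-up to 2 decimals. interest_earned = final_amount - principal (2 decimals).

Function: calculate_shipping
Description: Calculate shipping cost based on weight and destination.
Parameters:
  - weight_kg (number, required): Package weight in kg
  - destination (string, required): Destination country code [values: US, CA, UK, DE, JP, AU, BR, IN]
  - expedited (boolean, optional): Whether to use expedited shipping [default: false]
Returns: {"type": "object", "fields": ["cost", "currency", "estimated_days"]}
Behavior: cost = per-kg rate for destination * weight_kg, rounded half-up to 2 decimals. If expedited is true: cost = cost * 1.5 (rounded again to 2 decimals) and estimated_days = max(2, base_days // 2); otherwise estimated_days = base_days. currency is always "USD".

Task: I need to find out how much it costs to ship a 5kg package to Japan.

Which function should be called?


The task needs a function whose description is: Calculate shipping cost based on weight and destination.
calculate_shipping


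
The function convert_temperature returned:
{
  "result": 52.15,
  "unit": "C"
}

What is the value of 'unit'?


C


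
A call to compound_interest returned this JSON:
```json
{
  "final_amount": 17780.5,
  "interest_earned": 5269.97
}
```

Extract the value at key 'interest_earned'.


5269.97


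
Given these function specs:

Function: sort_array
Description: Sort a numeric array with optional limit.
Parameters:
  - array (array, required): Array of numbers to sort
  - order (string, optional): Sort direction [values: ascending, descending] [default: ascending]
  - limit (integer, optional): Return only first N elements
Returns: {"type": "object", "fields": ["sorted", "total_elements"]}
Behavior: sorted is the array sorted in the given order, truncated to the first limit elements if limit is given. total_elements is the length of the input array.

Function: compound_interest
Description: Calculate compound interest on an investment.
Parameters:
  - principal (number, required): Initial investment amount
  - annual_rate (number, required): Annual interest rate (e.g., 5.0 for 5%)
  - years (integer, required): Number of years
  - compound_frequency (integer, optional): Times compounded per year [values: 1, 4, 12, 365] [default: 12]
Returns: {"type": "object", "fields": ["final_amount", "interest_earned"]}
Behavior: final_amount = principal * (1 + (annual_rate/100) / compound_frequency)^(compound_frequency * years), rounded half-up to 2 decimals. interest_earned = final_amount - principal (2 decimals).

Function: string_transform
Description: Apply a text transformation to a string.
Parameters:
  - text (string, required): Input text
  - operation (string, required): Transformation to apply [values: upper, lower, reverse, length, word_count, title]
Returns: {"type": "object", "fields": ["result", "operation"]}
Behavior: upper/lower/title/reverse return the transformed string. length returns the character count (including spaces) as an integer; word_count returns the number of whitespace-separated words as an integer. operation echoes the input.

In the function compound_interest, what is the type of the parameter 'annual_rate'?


The compound_interest spec declares:
  - annual_rate (number, required): Annual interest rate (e.g., 5.0 for 5%)
Type:
number


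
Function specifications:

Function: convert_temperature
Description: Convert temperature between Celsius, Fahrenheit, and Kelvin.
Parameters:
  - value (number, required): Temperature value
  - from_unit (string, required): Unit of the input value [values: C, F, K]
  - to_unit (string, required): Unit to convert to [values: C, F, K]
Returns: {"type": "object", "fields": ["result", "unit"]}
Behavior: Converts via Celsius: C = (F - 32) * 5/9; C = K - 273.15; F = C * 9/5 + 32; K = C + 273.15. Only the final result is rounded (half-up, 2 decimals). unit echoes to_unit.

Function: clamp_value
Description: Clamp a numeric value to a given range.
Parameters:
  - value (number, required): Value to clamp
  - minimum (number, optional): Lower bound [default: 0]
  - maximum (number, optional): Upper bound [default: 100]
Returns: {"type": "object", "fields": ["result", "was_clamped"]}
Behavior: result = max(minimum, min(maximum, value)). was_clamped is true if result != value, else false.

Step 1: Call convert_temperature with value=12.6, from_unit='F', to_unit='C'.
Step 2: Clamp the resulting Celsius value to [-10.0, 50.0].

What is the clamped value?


Step 1: convert_temperature(value=12.6, from_unit=F, to_unit=C)
  To C: (12.6 - 32) * 5/9 = -10.777778
  Target is C: -10.777778
  Round to 2 decimals: -10.78
  -> result = -10.78 C
Step 2: clamp_value(value=-10.78, minimum=-10.0, maximum=50.0)
  result = max(-10.0, min(50.0, -10.78)) = max(-10.0, -10.78) = -10.0
  was_clamped = (-10.0 != -10.78) = true
  -> result = -10.0
-10.0


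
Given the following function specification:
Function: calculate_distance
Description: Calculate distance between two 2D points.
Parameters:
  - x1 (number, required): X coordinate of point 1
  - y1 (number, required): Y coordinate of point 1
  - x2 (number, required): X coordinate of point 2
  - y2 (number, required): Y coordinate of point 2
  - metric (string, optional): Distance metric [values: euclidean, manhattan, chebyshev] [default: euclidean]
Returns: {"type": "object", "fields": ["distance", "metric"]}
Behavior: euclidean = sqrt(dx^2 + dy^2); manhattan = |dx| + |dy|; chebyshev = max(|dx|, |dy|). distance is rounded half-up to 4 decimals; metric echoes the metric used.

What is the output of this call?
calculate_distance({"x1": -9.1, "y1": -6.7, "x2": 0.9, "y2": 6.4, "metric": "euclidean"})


|dx| = |0.9 - -9.1| = 10; |dy| = |6.4 - -6.7| = 13.1
euclidean: sqrt(10^2 + 13.1^2) = sqrt(271.61) = 16.480595
Round to 4 decimals: 16.4806
Output:
{"distance": 16.4806, "metric": "euclidean"}


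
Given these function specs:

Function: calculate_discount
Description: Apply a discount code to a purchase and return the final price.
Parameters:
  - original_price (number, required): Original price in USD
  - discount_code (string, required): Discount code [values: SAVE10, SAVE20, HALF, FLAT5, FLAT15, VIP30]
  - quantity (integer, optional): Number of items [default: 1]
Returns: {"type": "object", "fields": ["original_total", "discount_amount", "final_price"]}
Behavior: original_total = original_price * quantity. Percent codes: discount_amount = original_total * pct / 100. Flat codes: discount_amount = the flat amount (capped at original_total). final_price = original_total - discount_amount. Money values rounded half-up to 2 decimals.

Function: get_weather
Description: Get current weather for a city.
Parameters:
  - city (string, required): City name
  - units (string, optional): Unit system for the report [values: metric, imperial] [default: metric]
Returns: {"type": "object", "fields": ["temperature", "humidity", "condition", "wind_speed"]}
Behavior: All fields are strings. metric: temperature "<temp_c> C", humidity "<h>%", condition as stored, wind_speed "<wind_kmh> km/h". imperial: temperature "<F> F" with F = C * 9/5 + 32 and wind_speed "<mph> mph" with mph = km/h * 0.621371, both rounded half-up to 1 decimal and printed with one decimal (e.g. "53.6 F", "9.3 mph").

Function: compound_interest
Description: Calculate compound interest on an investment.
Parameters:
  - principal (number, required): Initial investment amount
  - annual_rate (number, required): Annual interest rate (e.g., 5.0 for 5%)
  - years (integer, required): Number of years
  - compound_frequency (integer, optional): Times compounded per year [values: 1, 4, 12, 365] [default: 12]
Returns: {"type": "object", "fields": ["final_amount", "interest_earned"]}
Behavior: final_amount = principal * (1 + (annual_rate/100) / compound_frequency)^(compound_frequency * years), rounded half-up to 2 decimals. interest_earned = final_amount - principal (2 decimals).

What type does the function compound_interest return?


The compound_interest spec declares Returns: {"type": "object", "fields": ["final_amount", "interest_earned"]}
Type:
object


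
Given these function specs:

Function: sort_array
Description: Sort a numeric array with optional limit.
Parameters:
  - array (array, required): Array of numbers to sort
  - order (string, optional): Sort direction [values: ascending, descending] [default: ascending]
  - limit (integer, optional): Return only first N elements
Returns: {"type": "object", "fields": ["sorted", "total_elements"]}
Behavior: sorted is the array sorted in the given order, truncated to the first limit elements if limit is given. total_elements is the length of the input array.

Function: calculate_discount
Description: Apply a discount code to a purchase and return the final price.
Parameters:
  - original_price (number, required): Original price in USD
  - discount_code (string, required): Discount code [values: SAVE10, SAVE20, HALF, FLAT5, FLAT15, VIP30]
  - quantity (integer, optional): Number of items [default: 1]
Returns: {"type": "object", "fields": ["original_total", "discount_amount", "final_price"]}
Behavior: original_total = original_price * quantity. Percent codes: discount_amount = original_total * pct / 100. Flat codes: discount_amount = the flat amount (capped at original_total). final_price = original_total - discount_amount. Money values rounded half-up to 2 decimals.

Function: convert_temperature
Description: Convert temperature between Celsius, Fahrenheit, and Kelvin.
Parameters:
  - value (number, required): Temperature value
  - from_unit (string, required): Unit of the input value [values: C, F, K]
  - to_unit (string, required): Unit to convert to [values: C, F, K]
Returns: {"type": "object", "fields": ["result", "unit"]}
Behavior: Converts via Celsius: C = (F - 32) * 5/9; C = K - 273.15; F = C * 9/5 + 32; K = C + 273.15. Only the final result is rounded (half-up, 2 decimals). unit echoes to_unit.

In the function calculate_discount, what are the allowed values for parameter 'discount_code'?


The calculate_discount spec declares:
  - discount_code (string, required): Discount code [values: SAVE10, SAVE20, HALF, FLAT5, FLAT15, VIP30]
Allowed values:
SAVE10, SAVE20, HALF, FLAT5, FLAT15, VIP30


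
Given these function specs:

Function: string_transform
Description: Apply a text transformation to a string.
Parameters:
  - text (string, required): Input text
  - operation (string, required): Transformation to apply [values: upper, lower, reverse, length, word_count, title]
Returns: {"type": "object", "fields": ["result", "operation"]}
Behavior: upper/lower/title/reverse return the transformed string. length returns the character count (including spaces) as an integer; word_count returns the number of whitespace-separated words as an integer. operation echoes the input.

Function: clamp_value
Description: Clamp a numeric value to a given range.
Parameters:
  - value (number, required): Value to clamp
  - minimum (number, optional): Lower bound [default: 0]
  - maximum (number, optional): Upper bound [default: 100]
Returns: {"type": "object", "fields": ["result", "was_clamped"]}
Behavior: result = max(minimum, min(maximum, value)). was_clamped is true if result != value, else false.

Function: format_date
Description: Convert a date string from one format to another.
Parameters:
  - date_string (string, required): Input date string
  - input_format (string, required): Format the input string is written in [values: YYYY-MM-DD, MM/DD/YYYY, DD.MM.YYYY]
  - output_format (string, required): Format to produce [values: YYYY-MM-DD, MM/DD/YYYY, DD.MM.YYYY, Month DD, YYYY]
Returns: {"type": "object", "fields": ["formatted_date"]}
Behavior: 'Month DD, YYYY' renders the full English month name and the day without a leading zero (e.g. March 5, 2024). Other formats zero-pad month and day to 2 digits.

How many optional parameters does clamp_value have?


Parameters of clamp_value: value (required), minimum (optional), maximum (optional)
Optional count:
2
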